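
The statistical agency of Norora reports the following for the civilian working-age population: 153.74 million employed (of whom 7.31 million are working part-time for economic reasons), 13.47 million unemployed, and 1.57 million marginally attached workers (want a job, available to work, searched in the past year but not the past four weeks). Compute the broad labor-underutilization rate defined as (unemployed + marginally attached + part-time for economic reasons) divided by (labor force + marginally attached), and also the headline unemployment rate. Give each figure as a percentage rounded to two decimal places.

Labor force = 153.74 + 13.47 = 167.21 million.
Numerator = 13.47 + 1.57 + 7.31 = 22.35 million.
Denominator = 167.21 + 1.57 = 168.78 million.
Broad rate = 22.35 / 168.78 = 13.24%.
Headline unemployment rate = 13.47 / 167.21 = 8.06%.

Broad underutilization rate ≈ 13.24%; headline unemployment rate ≈ 8.06%.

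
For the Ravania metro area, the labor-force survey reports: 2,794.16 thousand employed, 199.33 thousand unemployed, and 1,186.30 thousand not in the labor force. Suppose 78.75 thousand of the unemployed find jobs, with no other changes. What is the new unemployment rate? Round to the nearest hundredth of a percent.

Initially, labor force = 2,794.16 + 199.33 = 2,993.49 thousand, so u = 199.33/2,993.49 = 6.66%.
After the change, unemployed falls and employed rises by 78.75; labor force unchanged → E = 2,872.91, U = 120.58, labor force = 2,993.49 thousand.
New unemployment rate = 120.58 / 2,993.49 = 4.03%.

New unemployment rate ≈ 4.03%.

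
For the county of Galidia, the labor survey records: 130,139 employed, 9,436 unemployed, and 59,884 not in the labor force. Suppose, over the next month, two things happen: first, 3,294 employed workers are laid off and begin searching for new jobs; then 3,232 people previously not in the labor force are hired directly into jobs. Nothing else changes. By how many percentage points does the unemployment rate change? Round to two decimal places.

The unemployment rate changes by +2.15 percentage points.

Initially, labor force = 130,139 + 9,436 = 139,575, so u = 9,436/139,575 = 6.76%.
After the first change, employed falls and unemployed rises by 3,294; labor force unchanged → E = 126,845, U = 12,730, labor force = 139,575.
After the second change, employed and labor force both rise by 3,232; unemployed unchanged → E = 130,077, U = 12,730, labor force = 142,807.
New unemployment rate = 12,730 / 142,807 = 8.91%.
Change = 8.91% − 6.76% = +2.15 percentage points.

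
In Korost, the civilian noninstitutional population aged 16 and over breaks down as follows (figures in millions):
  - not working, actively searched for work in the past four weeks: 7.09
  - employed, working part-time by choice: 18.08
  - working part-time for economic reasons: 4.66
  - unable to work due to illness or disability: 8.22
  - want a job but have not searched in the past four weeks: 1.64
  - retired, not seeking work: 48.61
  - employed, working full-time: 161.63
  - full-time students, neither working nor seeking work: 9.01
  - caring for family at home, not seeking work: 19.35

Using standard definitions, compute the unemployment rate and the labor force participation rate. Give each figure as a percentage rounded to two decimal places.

Employed = 18.08 + 4.66 + 161.63 = 184.37 million (anyone who worked, including part-time for economic reasons, counts as employed).
Unemployed = 7.09 million.
Labor force = 184.37 + 7.09 = 191.46 million.
Not in labor force = 8.22 + 1.64 + 48.61 + 9.01 + 19.35 = 86.83 million (those not working and not actively searching are outside the labor force — including those who want a job but have given up searching).
Civilian working-age population = 191.46 + 86.83 = 278.29 million.
Unemployment rate = 7.09 / 191.46 = 3.70%.
Labor force participation rate = 191.46 / 278.29 = 68.80%.

Unemployment rate ≈ 3.70%; labor force participation rate ≈ 68.80%.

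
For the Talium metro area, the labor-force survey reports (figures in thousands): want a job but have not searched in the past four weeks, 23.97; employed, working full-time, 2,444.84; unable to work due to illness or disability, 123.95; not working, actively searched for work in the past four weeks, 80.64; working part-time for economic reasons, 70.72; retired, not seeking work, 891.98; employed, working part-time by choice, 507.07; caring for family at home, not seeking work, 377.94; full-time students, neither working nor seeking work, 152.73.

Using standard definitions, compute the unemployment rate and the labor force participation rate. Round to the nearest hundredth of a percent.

Unemployment rate ≈ 2.60%; labor force participation rate ≈ 66.40%.

Employed = 2,444.84 + 70.72 + 507.07 = 3,022.63 thousand (anyone who worked, including part-time for economic reasons, counts as employed).
Unemployed = 80.64 thousand.
Labor force = 3,022.63 + 80.64 = 3,103.27 thousand.
Not in labor force = 23.97 + 123.95 + 891.98 + 377.94 + 152.73 = 1,570.57 thousand (those not working and not actively searching are outside the labor force — including those who want a job but have given up searching).
Civilian working-age population = 3,103.27 + 1,570.57 = 4,673.84 thousand.
Unemployment rate = 80.64 / 3,103.27 = 2.60%.
Labor force participation rate = 3,103.27 / 4,673.84 = 66.40%.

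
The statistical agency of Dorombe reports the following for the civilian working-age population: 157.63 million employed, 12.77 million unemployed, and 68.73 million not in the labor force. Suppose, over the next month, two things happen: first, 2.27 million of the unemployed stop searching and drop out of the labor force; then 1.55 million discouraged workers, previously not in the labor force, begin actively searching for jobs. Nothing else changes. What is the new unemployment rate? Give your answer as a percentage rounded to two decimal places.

Initially, labor force = 157.63 + 12.77 = 170.40 million, so u = 12.77/170.40 = 7.49%.
After the first change, unemployed and labor force both fall by 2.27 → E = 157.63, U = 10.50, labor force = 168.13 million.
After the second change, unemployed and labor force both rise by 1.55 → E = 157.63, U = 12.05, labor force = 169.68 million.
New unemployment rate = 12.05 / 169.68 = 7.10%.

New unemployment rate ≈ 7.10%.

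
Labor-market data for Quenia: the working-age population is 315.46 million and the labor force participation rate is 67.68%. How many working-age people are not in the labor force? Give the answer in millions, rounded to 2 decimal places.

Share not in the labor force = 1 − 0.6768 = 0.3232.
Not in labor force = 0.3232 × 315.46 ≈ 101.96 million.

About 101.96 million are not in the labor force.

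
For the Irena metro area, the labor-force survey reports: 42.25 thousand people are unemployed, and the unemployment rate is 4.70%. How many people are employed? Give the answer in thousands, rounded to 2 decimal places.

About 856.69 thousand are employed.

Labor force = U / u = 42.25 / 0.0470 ≈ 898.94 thousand.
Employed = labor force − unemployed = 898.94 − 42.25 = 856.69 thousand.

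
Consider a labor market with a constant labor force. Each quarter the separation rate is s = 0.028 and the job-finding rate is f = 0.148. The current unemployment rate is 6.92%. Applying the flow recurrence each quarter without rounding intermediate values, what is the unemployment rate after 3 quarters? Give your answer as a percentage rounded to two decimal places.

Unemployment rate after three quarters ≈ 10.88%.

With a fixed labor force, u_{t+1} = u_t + s·(1−u_t) − f·u_t = u_t·(1−s−f) + s.
Here 1−s−f = 0.824 and s = 0.028.
u_1 = 0.069200 × 0.824 + 0.028 = 0.085021.
u_2 = 0.085021 × 0.824 + 0.028 = 0.098057.
u_3 = 0.098057 × 0.824 + 0.028 = 0.108799.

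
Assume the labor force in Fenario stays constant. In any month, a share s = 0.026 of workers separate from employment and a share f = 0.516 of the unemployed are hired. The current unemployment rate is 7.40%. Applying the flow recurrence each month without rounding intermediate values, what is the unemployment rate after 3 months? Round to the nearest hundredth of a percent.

Unemployment rate after three months ≈ 5.05%.

With a fixed labor force, u_{t+1} = u_t + s·(1−u_t) − f·u_t = u_t·(1−s−f) + s.
Here 1−s−f = 0.458 and s = 0.026.
u_1 = 0.074000 × 0.458 + 0.026 = 0.059892.
u_2 = 0.059892 × 0.458 + 0.026 = 0.053431.
u_3 = 0.053431 × 0.458 + 0.026 = 0.050471.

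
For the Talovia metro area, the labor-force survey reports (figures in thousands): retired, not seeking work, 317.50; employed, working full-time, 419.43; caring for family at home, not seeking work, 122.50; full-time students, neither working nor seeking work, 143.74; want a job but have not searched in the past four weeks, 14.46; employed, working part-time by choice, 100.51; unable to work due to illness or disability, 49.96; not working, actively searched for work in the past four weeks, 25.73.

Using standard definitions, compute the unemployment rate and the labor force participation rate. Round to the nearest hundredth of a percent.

Employed = 419.43 + 100.51 = 519.94 thousand.
Unemployed = 25.73 thousand.
Labor force = 519.94 + 25.73 = 545.67 thousand.
Not in labor force = 317.50 + 122.50 + 143.74 + 14.46 + 49.96 = 648.16 thousand (those not working and not actively searching are outside the labor force — including those who want a job but have given up searching).
Civilian working-age population = 545.67 + 648.16 = 1,193.83 thousand.
Unemployment rate = 25.73 / 545.67 = 4.72%.
Labor force participation rate = 545.67 / 1,193.83 = 45.71%.

Unemployment rate ≈ 4.72%; labor force participation rate ≈ 45.71%.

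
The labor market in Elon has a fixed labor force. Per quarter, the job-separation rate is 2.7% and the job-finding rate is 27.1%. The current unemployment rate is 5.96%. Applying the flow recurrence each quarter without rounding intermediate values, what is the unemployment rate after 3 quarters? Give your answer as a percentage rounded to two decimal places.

Unemployment rate after three quarters ≈ 7.99%.

With a fixed labor force, u_{t+1} = u_t + s·(1−u_t) − f·u_t = u_t·(1−s−f) + s.
Here 1−s−f = 0.702 and s = 0.027.
u_1 = 0.059600 × 0.702 + 0.027 = 0.068839.
u_2 = 0.068839 × 0.702 + 0.027 = 0.075325.
u_3 = 0.075325 × 0.702 + 0.027 = 0.079878.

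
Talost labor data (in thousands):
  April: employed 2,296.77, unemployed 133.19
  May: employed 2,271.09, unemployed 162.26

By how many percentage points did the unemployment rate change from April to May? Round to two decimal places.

April: labor force = 2,296.77 + 133.19 = 2,429.96; u = 133.19/2,429.96 = 5.48%.
May: labor force = 2,271.09 + 162.26 = 2,433.35; u = 162.26/2,433.35 = 6.67%.
Change = 6.67% − 5.48% = +1.19 pp.

The unemployment rate changed by +1.19 percentage points.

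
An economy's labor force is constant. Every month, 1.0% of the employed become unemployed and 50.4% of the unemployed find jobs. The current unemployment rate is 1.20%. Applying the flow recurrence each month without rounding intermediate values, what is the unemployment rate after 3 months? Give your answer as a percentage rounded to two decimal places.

With a fixed labor force, u_{t+1} = u_t + s·(1−u_t) − f·u_t = u_t·(1−s−f) + s.
Here 1−s−f = 0.486 and s = 0.010.
u_1 = 0.012000 × 0.486 + 0.010 = 0.015832.
u_2 = 0.015832 × 0.486 + 0.010 = 0.017694.
u_3 = 0.017694 × 0.486 + 0.010 = 0.018599.

Unemployment rate after three months ≈ 1.86%.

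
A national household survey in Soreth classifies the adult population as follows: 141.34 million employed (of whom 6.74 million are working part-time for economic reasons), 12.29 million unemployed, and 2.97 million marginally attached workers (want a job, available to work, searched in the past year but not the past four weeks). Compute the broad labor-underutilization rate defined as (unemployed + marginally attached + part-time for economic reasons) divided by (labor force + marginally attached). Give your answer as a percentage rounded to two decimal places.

Broad underutilization rate ≈ 14.05%.

Labor force = 141.34 + 12.29 = 153.63 million.
Numerator = 12.29 + 2.97 + 6.74 = 22.00 million.
Denominator = 153.63 + 2.97 = 156.60 million.
Broad rate = 22.00 / 156.60 = 14.05%.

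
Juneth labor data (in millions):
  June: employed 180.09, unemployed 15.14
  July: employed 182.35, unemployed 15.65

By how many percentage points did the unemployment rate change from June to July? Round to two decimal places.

The unemployment rate changed by +0.15 percentage points.

June: labor force = 180.09 + 15.14 = 195.23; u = 15.14/195.23 = 7.75%.
July: labor force = 182.35 + 15.65 = 198.00; u = 15.65/198.00 = 7.90%.
Change = 7.90% − 7.75% = +0.15 pp.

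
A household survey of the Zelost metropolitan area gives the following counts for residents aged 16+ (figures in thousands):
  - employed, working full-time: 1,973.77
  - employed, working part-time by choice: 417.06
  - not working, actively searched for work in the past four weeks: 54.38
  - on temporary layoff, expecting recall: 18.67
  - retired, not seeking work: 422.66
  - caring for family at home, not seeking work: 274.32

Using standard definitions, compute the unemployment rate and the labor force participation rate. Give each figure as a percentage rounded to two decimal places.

Unemployment rate ≈ 2.96%; labor force participation rate ≈ 77.95%.

Employed = 1,973.77 + 417.06 = 2,390.83 thousand.
Unemployed = 54.38 + 18.67 = 73.05 thousand (jobless and actively searching, or on temporary layoff).
Labor force = 2,390.83 + 73.05 = 2,463.88 thousand.
Not in labor force = 422.66 + 274.32 = 696.98 thousand (those not working and not actively searching are outside the labor force).
Civilian working-age population = 2,463.88 + 696.98 = 3,160.86 thousand.
Unemployment rate = 73.05 / 2,463.88 = 2.96%.
Labor force participation rate = 2,463.88 / 3,160.86 = 77.95%.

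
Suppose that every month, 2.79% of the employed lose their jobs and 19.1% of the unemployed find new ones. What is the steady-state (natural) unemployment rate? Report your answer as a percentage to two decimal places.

At steady state the flows balance: s·E = f·U, so U/(E+U) = s/(s+f).
u* = 2.79 / (2.79 + 19.1) = 2.79 / 21.89 = 12.75%.

Steady-state unemployment rate ≈ 12.75%.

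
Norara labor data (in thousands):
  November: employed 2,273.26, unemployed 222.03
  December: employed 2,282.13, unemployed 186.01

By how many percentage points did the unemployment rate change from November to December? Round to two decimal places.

The unemployment rate changed by −1.36 percentage points.

November: labor force = 2,273.26 + 222.03 = 2,495.29; u = 222.03/2,495.29 = 8.90%.
December: labor force = 2,282.13 + 186.01 = 2,468.14; u = 186.01/2,468.14 = 7.54%.
Change = 7.54% − 8.90% = −1.36 pp.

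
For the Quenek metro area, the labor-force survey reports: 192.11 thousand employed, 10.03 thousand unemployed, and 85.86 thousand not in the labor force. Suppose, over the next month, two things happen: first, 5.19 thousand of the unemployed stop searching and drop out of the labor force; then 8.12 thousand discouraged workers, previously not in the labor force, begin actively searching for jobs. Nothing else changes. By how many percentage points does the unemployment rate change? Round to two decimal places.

Initially, labor force = 192.11 + 10.03 = 202.14 thousand, so u = 10.03/202.14 = 4.96%.
After the first change, unemployed and labor force both fall by 5.19 → E = 192.11, U = 4.84, labor force = 196.95 thousand.
After the second change, unemployed and labor force both rise by 8.12 → E = 192.11, U = 12.96, labor force = 205.07 thousand.
New unemployment rate = 12.96 / 205.07 = 6.32%.
Change = 6.32% − 4.96% = +1.36 percentage points.

The unemployment rate changes by +1.36 percentage points.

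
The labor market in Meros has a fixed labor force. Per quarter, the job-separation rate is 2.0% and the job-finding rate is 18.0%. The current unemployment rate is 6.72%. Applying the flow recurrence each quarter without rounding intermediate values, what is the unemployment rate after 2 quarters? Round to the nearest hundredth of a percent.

Unemployment rate after two quarters ≈ 7.90%.

With a fixed labor force, u_{t+1} = u_t + s·(1−u_t) − f·u_t = u_t·(1−s−f) + s.
Here 1−s−f = 0.800 and s = 0.020.
u_1 = 0.067200 × 0.800 + 0.020 = 0.073760.
u_2 = 0.073760 × 0.800 + 0.020 = 0.079008.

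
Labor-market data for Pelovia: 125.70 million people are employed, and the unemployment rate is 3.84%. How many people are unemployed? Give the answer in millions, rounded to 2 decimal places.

Let U be the number unemployed. The labor force is E + U, and U/(E+U) = 0.0384.
So U = 0.0384 × 125.70 / (1 − 0.0384) = 4.8269 / 0.9616 ≈ 5.02 million.

About 5.02 million are unemployed.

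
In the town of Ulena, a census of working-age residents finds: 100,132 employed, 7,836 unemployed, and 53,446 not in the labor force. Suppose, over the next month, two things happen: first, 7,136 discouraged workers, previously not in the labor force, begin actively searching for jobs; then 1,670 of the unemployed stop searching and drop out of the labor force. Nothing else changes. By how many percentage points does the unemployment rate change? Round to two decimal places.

The unemployment rate changes by +4.47 percentage points.

Initially, labor force = 100,132 + 7,836 = 107,968, so u = 7,836/107,968 = 7.26%.
After the first change, unemployed and labor force both rise by 7,136 → E = 100,132, U = 14,972, labor force = 115,104.
After the second change, unemployed and labor force both fall by 1,670 → E = 100,132, U = 13,302, labor force = 113,434.
New unemployment rate = 13,302 / 113,434 = 11.73%.
Change = 11.73% − 7.26% = +4.47 percentage points.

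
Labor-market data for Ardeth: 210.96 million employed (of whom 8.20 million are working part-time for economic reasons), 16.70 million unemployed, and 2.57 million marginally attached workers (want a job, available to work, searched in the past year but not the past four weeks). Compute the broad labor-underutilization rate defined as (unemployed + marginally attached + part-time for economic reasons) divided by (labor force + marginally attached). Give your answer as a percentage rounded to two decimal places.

Labor force = 210.96 + 16.70 = 227.66 million.
Numerator = 16.70 + 2.57 + 8.20 = 27.47 million.
Denominator = 227.66 + 2.57 = 230.23 million.
Broad rate = 27.47 / 230.23 = 11.93%.

Broad underutilization rate ≈ 11.93%.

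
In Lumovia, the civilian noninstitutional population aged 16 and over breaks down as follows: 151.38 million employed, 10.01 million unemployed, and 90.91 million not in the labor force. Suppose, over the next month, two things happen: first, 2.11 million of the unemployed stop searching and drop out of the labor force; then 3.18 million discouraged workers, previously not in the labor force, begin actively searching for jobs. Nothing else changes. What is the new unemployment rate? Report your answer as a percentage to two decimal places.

New unemployment rate ≈ 6.82%.

Initially, labor force = 151.38 + 10.01 = 161.39 million, so u = 10.01/161.39 = 6.20%.
After the first change, unemployed and labor force both fall by 2.11 → E = 151.38, U = 7.90, labor force = 159.28 million.
After the second change, unemployed and labor force both rise by 3.18 → E = 151.38, U = 11.08, labor force = 162.46 million.
New unemployment rate = 11.08 / 162.46 = 6.82%.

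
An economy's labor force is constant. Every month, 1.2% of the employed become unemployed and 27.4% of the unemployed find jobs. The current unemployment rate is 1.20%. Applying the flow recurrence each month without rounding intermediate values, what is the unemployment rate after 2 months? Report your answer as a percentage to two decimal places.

With a fixed labor force, u_{t+1} = u_t + s·(1−u_t) − f·u_t = u_t·(1−s−f) + s.
Here 1−s−f = 0.714 and s = 0.012.
u_1 = 0.012000 × 0.714 + 0.012 = 0.020568.
u_2 = 0.020568 × 0.714 + 0.012 = 0.026686.

Unemployment rate after two months ≈ 2.67%.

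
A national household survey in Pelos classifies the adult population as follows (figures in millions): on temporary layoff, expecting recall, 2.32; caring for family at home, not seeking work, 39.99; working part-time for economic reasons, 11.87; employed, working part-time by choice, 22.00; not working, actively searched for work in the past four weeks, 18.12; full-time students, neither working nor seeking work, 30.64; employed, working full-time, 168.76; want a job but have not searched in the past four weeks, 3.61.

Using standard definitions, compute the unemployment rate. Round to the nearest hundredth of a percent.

Employed = 11.87 + 22.00 + 168.76 = 202.63 million (anyone who worked, including part-time for economic reasons, counts as employed).
Unemployed = 2.32 + 18.12 = 20.44 million (jobless and actively searching, or on temporary layoff).
Labor force = 202.63 + 20.44 = 223.07 million.
Unemployment rate = 20.44 / 223.07 = 9.16%.

Unemployment rate ≈ 9.16%.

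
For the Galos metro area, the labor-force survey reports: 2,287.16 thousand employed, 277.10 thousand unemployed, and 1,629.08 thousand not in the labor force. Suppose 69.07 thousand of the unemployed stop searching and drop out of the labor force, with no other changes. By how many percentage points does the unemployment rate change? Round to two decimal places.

Initially, labor force = 2,287.16 + 277.10 = 2,564.26 thousand, so u = 277.10/2,564.26 = 10.81%.
After the change, unemployed and labor force both fall by 69.07 → E = 2,287.16, U = 208.03, labor force = 2,495.19 thousand.
New unemployment rate = 208.03 / 2,495.19 = 8.34%.
Change = 8.34% − 10.81% = −2.47 percentage points.

The unemployment rate changes by −2.47 percentage points.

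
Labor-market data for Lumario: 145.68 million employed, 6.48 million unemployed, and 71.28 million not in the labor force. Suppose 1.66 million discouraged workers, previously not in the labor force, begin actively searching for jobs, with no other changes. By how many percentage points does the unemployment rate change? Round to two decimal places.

Initially, labor force = 145.68 + 6.48 = 152.16 million, so u = 6.48/152.16 = 4.26%.
After the change, unemployed and labor force both rise by 1.66 → E = 145.68, U = 8.14, labor force = 153.82 million.
New unemployment rate = 8.14 / 153.82 = 5.29%.
Change = 5.29% − 4.26% = +1.03 percentage points.

The unemployment rate changes by +1.03 percentage points.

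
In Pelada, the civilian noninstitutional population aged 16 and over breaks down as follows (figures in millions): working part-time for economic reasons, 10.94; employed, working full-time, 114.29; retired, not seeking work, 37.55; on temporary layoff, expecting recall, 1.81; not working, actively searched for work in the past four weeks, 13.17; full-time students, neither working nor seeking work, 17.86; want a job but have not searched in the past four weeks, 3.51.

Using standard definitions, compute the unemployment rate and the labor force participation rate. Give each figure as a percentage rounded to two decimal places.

Employed = 10.94 + 114.29 = 125.23 million (anyone who worked, including part-time for economic reasons, counts as employed).
Unemployed = 1.81 + 13.17 = 14.98 million (jobless and actively searching, or on temporary layoff).
Labor force = 125.23 + 14.98 = 140.21 million.
Not in labor force = 37.55 + 17.86 + 3.51 = 58.92 million (those not working and not actively searching are outside the labor force — including those who want a job but have given up searching).
Civilian working-age population = 140.21 + 58.92 = 199.13 million.
Unemployment rate = 14.98 / 140.21 = 10.68%.
Labor force participation rate = 140.21 / 199.13 = 70.41%.

Unemployment rate ≈ 10.68%; labor force participation rate ≈ 70.41%.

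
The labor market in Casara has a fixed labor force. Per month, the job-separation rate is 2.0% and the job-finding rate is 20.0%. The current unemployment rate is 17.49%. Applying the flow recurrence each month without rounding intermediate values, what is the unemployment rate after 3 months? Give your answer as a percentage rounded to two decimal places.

Unemployment rate after three months ≈ 13.08%.

With a fixed labor force, u_{t+1} = u_t + s·(1−u_t) − f·u_t = u_t·(1−s−f) + s.
Here 1−s−f = 0.780 and s = 0.020.
u_1 = 0.174900 × 0.780 + 0.020 = 0.156422.
u_2 = 0.156422 × 0.780 + 0.020 = 0.142009.
u_3 = 0.142009 × 0.780 + 0.020 = 0.130767.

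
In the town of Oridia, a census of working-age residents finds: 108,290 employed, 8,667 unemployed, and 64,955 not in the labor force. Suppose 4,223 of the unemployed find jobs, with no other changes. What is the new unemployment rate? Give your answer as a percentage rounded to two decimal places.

Initially, labor force = 108,290 + 8,667 = 116,957, so u = 8,667/116,957 = 7.41%.
After the change, unemployed falls and employed rises by 4,223; labor force unchanged → E = 112,513, U = 4,444, labor force = 116,957.
New unemployment rate = 4,444 / 116,957 = 3.80%.

New unemployment rate ≈ 3.80%.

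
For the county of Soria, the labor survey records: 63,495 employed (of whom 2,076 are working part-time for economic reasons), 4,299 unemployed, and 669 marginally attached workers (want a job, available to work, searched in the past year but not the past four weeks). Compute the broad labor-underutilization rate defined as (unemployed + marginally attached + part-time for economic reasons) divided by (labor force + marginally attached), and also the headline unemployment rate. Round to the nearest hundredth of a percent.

Broad underutilization rate ≈ 10.29%; headline unemployment rate ≈ 6.34%.

Labor force = 63,495 + 4,299 = 67,794.
Numerator = 4,299 + 669 + 2,076 = 7,044.
Denominator = 67,794 + 669 = 68,463.
Broad rate = 7,044 / 68,463 = 10.29%.
Headline unemployment rate = 4,299 / 67,794 = 6.34%.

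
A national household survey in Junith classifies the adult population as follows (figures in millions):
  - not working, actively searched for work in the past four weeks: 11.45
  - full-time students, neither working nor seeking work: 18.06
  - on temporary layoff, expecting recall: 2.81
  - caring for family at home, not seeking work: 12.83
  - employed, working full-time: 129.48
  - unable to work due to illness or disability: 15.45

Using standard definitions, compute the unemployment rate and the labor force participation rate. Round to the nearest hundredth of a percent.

Employed = 129.48 million.
Unemployed = 11.45 + 2.81 = 14.26 million (jobless and actively searching, or on temporary layoff).
Labor force = 129.48 + 14.26 = 143.74 million.
Not in labor force = 18.06 + 12.83 + 15.45 = 46.34 million (those not working and not actively searching are outside the labor force).
Civilian working-age population = 143.74 + 46.34 = 190.08 million.
Unemployment rate = 14.26 / 143.74 = 9.92%.
Labor force participation rate = 143.74 / 190.08 = 75.62%.

Unemployment rate ≈ 9.92%; labor force participation rate ≈ 75.62%.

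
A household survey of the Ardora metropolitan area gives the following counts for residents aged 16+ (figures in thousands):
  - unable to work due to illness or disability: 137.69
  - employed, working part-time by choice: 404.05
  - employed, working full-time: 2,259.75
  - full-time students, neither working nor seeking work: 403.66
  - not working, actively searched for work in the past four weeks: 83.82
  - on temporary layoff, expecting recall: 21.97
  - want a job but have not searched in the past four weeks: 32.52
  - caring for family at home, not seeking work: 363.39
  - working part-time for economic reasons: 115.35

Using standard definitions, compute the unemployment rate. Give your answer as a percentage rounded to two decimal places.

Employed = 404.05 + 2,259.75 + 115.35 = 2,779.15 thousand (anyone who worked, including part-time for economic reasons, counts as employed).
Unemployed = 83.82 + 21.97 = 105.79 thousand (jobless and actively searching, or on temporary layoff).
Labor force = 2,779.15 + 105.79 = 2,884.94 thousand.
Unemployment rate = 105.79 / 2,884.94 = 3.67%.

Unemployment rate ≈ 3.67%.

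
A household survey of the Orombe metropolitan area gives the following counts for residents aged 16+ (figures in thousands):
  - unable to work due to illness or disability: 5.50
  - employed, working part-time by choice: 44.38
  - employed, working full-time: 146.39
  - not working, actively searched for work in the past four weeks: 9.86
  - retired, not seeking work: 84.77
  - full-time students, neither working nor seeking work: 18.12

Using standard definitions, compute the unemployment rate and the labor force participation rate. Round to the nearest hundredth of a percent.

Unemployment rate ≈ 4.91%; labor force participation rate ≈ 64.92%.

Employed = 44.38 + 146.39 = 190.77 thousand.
Unemployed = 9.86 thousand.
Labor force = 190.77 + 9.86 = 200.63 thousand.
Not in labor force = 5.50 + 84.77 + 18.12 = 108.39 thousand (those not working and not actively searching are outside the labor force).
Civilian working-age population = 200.63 + 108.39 = 309.02 thousand.
Unemployment rate = 9.86 / 200.63 = 4.91%.
Labor force participation rate = 200.63 / 309.02 = 64.92%.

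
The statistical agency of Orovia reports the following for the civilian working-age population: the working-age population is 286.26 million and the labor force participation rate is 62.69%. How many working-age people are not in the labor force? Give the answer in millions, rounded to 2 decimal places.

Share not in the labor force = 1 − 0.6269 = 0.3731.
Not in labor force = 0.3731 × 286.26 ≈ 106.80 million.

About 106.80 million are not in the labor force.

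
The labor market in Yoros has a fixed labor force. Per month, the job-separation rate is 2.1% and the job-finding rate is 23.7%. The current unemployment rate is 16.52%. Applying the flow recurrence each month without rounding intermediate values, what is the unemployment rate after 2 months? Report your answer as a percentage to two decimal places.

Unemployment rate after two months ≈ 12.75%.

With a fixed labor force, u_{t+1} = u_t + s·(1−u_t) − f·u_t = u_t·(1−s−f) + s.
Here 1−s−f = 0.742 and s = 0.021.
u_1 = 0.165200 × 0.742 + 0.021 = 0.143578.
u_2 = 0.143578 × 0.742 + 0.021 = 0.127535.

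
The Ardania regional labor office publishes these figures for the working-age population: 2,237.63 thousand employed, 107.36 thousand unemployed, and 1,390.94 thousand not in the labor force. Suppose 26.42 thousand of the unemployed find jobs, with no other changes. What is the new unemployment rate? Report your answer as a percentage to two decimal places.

New unemployment rate ≈ 3.45%.

Initially, labor force = 2,237.63 + 107.36 = 2,344.99 thousand, so u = 107.36/2,344.99 = 4.58%.
After the change, unemployed falls and employed rises by 26.42; labor force unchanged → E = 2,264.05, U = 80.94, labor force = 2,344.99 thousand.
New unemployment rate = 80.94 / 2,344.99 = 3.45%.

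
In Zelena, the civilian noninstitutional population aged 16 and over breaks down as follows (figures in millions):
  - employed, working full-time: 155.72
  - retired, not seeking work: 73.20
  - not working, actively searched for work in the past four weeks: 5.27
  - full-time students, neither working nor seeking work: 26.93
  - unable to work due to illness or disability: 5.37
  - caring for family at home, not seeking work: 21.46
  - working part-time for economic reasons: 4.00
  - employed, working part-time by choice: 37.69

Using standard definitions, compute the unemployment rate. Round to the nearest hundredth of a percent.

Employed = 155.72 + 4.00 + 37.69 = 197.41 million (anyone who worked, including part-time for economic reasons, counts as employed).
Unemployed = 5.27 million.
Labor force = 197.41 + 5.27 = 202.68 million.
Unemployment rate = 5.27 / 202.68 = 2.60%.

Unemployment rate ≈ 2.60%.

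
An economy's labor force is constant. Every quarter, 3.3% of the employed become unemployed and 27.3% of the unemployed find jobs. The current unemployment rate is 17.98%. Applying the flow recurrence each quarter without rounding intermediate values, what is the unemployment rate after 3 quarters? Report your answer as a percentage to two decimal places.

Unemployment rate after three quarters ≈ 13.19%.

With a fixed labor force, u_{t+1} = u_t + s·(1−u_t) − f·u_t = u_t·(1−s−f) + s.
Here 1−s−f = 0.694 and s = 0.033.
u_1 = 0.179800 × 0.694 + 0.033 = 0.157781.
u_2 = 0.157781 × 0.694 + 0.033 = 0.142500.
u_3 = 0.142500 × 0.694 + 0.033 = 0.131895.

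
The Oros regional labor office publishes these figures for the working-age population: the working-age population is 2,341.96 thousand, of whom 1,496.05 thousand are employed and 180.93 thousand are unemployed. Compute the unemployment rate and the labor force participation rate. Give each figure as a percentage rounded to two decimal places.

Labor force = employed + unemployed = 1,496.05 + 180.93 = 1,676.98 thousand.
Unemployment rate = 180.93 / 1,676.98 = 10.79%.
Labor force participation rate = 1,676.98 / 2,341.96 = 71.61%.

Unemployment rate ≈ 10.79%; labor force participation rate ≈ 71.61%.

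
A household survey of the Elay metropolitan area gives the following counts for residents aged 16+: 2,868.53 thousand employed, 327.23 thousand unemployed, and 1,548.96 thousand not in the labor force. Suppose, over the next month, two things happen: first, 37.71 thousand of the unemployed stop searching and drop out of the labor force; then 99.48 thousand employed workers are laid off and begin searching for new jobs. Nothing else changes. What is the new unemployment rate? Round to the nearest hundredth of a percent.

New unemployment rate ≈ 12.32%.

Initially, labor force = 2,868.53 + 327.23 = 3,195.76 thousand, so u = 327.23/3,195.76 = 10.24%.
After the first change, unemployed and labor force both fall by 37.71 → E = 2,868.53, U = 289.52, labor force = 3,158.05 thousand.
After the second change, employed falls and unemployed rises by 99.48; labor force unchanged → E = 2,769.05, U = 389.00, labor force = 3,158.05 thousand.
New unemployment rate = 389.00 / 3,158.05 = 12.32%.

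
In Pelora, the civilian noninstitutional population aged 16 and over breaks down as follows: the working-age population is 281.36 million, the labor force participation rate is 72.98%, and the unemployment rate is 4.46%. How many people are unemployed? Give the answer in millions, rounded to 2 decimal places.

About 9.16 million are unemployed.

Labor force = 0.7298 × 281.36 = 205.34 million.
Unemployed = 0.0446 × 205.34 ≈ 9.16 million.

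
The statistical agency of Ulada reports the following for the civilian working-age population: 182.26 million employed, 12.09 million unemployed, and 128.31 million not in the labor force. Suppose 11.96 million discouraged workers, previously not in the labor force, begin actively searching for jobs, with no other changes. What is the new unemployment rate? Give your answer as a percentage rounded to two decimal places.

Initially, labor force = 182.26 + 12.09 = 194.35 million, so u = 12.09/194.35 = 6.22%.
After the change, unemployed and labor force both rise by 11.96 → E = 182.26, U = 24.05, labor force = 206.31 million.
New unemployment rate = 24.05 / 206.31 = 11.66%.

New unemployment rate ≈ 11.66%.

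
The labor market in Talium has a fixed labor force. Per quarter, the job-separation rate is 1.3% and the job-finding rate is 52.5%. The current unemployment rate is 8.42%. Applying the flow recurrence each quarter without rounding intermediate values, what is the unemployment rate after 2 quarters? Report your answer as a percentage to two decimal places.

With a fixed labor force, u_{t+1} = u_t + s·(1−u_t) − f·u_t = u_t·(1−s−f) + s.
Here 1−s−f = 0.462 and s = 0.013.
u_1 = 0.084200 × 0.462 + 0.013 = 0.051900.
u_2 = 0.051900 × 0.462 + 0.013 = 0.036978.

Unemployment rate after two quarters ≈ 3.70%.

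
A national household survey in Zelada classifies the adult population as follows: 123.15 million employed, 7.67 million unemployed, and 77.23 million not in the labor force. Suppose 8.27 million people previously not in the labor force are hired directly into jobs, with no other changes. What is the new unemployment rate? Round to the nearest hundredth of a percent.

New unemployment rate ≈ 5.51%.

Initially, labor force = 123.15 + 7.67 = 130.82 million, so u = 7.67/130.82 = 5.86%.
After the change, employed and labor force both rise by 8.27; unemployed unchanged → E = 131.42, U = 7.67, labor force = 139.09 million.
New unemployment rate = 7.67 / 139.09 = 5.51%.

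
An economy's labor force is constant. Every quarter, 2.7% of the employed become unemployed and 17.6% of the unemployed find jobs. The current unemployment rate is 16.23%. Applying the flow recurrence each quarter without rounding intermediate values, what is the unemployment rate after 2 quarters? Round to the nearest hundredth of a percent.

With a fixed labor force, u_{t+1} = u_t + s·(1−u_t) − f·u_t = u_t·(1−s−f) + s.
Here 1−s−f = 0.797 and s = 0.027.
u_1 = 0.162300 × 0.797 + 0.027 = 0.156353.
u_2 = 0.156353 × 0.797 + 0.027 = 0.151613.

Unemployment rate after two quarters ≈ 15.16%.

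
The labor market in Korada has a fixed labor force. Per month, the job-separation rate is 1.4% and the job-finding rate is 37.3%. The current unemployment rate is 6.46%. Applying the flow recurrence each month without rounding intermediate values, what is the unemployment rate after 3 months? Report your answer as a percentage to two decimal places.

Unemployment rate after three months ≈ 4.27%.

With a fixed labor force, u_{t+1} = u_t + s·(1−u_t) − f·u_t = u_t·(1−s−f) + s.
Here 1−s−f = 0.613 and s = 0.014.
u_1 = 0.064600 × 0.613 + 0.014 = 0.053600.
u_2 = 0.053600 × 0.613 + 0.014 = 0.046857.
u_3 = 0.046857 × 0.613 + 0.014 = 0.042723.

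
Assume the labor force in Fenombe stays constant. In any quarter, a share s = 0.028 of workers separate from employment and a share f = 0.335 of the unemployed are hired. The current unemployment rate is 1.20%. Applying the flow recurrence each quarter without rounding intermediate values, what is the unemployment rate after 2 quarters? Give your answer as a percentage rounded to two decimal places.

With a fixed labor force, u_{t+1} = u_t + s·(1−u_t) − f·u_t = u_t·(1−s−f) + s.
Here 1−s−f = 0.637 and s = 0.028.
u_1 = 0.012000 × 0.637 + 0.028 = 0.035644.
u_2 = 0.035644 × 0.637 + 0.028 = 0.050705.

Unemployment rate after two quarters ≈ 5.07%.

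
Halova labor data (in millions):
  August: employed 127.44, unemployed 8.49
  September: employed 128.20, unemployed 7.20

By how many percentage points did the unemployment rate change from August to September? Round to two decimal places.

The unemployment rate changed by −0.93 percentage points.

August: labor force = 127.44 + 8.49 = 135.93; u = 8.49/135.93 = 6.25%.
September: labor force = 128.20 + 7.20 = 135.40; u = 7.20/135.40 = 5.32%.
Change = 5.32% − 6.25% = −0.93 pp.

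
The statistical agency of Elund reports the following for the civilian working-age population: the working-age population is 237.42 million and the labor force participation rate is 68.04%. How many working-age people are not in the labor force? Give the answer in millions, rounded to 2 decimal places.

About 75.88 million are not in the labor force.

Share not in the labor force = 1 − 0.6804 = 0.3196.
Not in labor force = 0.3196 × 237.42 ≈ 75.88 million.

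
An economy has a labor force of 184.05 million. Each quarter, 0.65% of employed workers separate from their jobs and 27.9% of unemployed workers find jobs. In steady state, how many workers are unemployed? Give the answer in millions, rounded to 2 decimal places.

About 4.19 million are unemployed in steady state.

Steady-state unemployment rate u* = s/(s+f) = 0.65/(0.65+27.9) = 0.022767.
Unemployed = u* × labor force = 0.022767 × 184.05 ≈ 4.19 million.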